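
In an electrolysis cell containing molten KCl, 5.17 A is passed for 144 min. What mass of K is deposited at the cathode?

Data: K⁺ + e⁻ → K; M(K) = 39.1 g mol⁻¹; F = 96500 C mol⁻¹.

18.1 g

Q = I·t = 5.170 A × 8640.0 s = 44670 C.
n(e⁻) = Q/F = 44670 / 96500 = 0.4629 mol.
K⁺ + e⁻ → K, so n(K) = n(e⁻)/1 = 0.4629 mol.
m = n·M = 0.4629 × 39.1 = 18.1 g.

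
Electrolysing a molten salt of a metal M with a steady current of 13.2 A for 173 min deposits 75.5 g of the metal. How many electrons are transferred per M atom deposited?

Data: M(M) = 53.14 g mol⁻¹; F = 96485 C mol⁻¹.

1

Q = I·t = 13.20 A × 10380 s = 137000 C, so n(e⁻) = 137000/96485 = 1.420 mol.
n(M) deposited = 75.5 / 53.14 = 1.421 mol.
Electrons per atom = n(e⁻)/n(M) = 1.420 / 1.421 = 1.00 ≈ 1, so the ion is M⁺.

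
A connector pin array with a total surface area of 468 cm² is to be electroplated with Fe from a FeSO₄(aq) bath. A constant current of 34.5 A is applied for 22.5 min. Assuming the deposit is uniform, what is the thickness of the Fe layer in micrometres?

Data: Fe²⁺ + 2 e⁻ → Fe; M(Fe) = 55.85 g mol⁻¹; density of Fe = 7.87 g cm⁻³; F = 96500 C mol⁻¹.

Q = I·t = 34.50 × 1350.0 = 46580 C; n(e⁻) = 0.4826 mol.
n(Fe) = n(e⁻)/2 = 0.2413 mol, so m = 0.2413 × 55.85 = 13.48 g.
Volume = m/ρ = 13.48 / 7.87 = 1.713 cm³.
Thickness = V/A = 1.713 / 468 = 0.00366 cm = 36.6 μm.

36.6 μm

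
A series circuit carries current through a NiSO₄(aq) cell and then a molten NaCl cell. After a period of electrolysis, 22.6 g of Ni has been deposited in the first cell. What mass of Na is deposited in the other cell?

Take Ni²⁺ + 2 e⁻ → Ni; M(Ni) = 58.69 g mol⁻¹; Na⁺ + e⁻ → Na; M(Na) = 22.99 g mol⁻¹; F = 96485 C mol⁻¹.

17.7 g

n(Ni) = 22.6 / 58.69 = 0.3851 mol.
Since Ni²⁺ + 2 e⁻ → Ni, n(e⁻) passed = 2 × 0.3851 = 0.7701 mol.
Cells in series carry the same charge, so the same 0.7701 mol of electrons passes through cell 2.
Na⁺ + e⁻ → Na, so n(Na) = 0.7701 / 1 = 0.7701 mol.
m(Na) = 0.7701 × 22.99 = 17.7 g.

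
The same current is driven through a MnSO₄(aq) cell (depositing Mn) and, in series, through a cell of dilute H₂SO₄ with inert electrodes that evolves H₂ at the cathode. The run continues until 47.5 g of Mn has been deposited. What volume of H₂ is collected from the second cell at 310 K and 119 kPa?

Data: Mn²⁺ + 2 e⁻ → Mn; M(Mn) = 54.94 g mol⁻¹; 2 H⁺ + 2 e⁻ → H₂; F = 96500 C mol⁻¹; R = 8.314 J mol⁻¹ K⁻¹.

n(Mn) = 47.5 / 54.94 = 0.8646 mol, so n(e⁻) = 2 × 0.8646 = 1.729 mol.
The cells are in series, so the same 1.729 mol of electrons passes through the second cell.
2 H⁺ + 2 e⁻ → H₂ — 2 mol e⁻ per mol H₂, so n(H₂) = 1.729/2 = 0.8646 mol.
V = nRT/P = (0.8646 × 8.314 × 310) / (119 × 10³) = 0.0187 m³ = 18.7 L.

18.7 L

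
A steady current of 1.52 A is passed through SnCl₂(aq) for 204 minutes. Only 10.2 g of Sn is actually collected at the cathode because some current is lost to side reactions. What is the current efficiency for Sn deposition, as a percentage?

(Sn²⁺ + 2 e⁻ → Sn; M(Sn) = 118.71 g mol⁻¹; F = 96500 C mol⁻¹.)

Q = I·t = 1.520 × 12240 = 18600 C; n(e⁻) = 18600/96500 = 0.1928 mol.
Theoretical n(Sn) = n(e⁻)/2 = 0.09640 mol, i.e. m_theo = 0.09640 × 118.71 = 11.44 g.
Efficiency = m_actual / m_theo = 10.2 / 11.44 = 89.1 %.

89.1 %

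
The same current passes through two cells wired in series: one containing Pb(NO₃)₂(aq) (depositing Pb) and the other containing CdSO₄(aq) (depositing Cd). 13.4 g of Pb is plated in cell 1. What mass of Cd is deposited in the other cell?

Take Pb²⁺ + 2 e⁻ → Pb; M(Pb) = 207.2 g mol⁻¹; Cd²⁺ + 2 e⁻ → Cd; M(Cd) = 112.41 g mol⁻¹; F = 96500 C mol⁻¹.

n(Pb) = 13.4 / 207.2 = 0.06467 mol.
Since Pb²⁺ + 2 e⁻ → Pb, n(e⁻) passed = 2 × 0.06467 = 0.1293 mol.
Cells in series carry the same charge, so the same 0.1293 mol of electrons passes through cell 2.
Cd²⁺ + 2 e⁻ → Cd, so n(Cd) = 0.1293 / 2 = 0.06467 mol.
m(Cd) = 0.06467 × 112.41 = 7.27 g.

7.27 g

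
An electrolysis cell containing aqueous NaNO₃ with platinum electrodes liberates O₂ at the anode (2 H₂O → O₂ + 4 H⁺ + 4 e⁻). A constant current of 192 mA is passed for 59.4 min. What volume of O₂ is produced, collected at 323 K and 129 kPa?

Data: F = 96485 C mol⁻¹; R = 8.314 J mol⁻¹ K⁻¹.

Q = I·t = 0.1920 A × 3564.0 s = 684.3 C.
n(e⁻) = Q/F = 684.3 / 96485 = 0.007092 mol.
4 electrons are transferred per O₂ molecule, so n(O₂) = 0.007092 / 4 = 0.001773 mol.
V = nRT/P = (0.001773 × 8.314 × 323) / (129 × 10³ Pa) = 3.69 × 10⁻⁵ m³ = 0.0369 L.

0.0369 L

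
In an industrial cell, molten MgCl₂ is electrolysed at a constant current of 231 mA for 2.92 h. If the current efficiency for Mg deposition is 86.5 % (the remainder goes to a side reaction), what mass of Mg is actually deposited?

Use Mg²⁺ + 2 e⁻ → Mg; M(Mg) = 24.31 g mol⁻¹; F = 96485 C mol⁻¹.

0.265 g

Q = I·t = 0.2310 × 10512 = 2428 C.
n(e⁻) = 2428/96485 = 0.02517 mol; theoretically n(Mg) = 0.02517/2 = 0.01258 mol, m_theo = 0.3059 g.
At 86.5 % efficiency, m_actual = 0.865 × 0.3059 = 0.265 g.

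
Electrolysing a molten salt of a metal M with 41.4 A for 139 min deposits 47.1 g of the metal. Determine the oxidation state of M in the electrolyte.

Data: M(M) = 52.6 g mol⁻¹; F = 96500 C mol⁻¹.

+4

Q = I·t = 41.40 A × 8340.0 s = 345300 C, so n(e⁻) = 345300/96500 = 3.578 mol.
n(M) deposited = 47.1 / 52.6 = 0.8954 mol.
Electrons per atom = n(e⁻)/n(M) = 3.578 / 0.8954 = 4.00 ≈ 4, so the ion is M⁴⁺.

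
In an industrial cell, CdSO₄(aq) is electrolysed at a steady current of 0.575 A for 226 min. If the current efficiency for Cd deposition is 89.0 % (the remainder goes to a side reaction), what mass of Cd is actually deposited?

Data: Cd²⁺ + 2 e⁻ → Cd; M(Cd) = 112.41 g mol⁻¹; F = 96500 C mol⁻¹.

4.04 g

Q = I·t = 0.5750 × 13560 = 7797 C.
n(e⁻) = 7797/96500 = 0.08080 mol; theoretically n(Cd) = 0.08080/2 = 0.04040 mol, m_theo = 4.541 g.
At 89.0 % efficiency, m_actual = 0.890 × 4.541 = 4.04 g.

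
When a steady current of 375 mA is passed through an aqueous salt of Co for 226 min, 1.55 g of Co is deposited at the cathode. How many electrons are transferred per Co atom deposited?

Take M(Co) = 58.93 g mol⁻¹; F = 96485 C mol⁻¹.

Q = I·t = 0.3750 A × 13560 s = 5085 C, so n(e⁻) = 5085/96485 = 0.05270 mol.
n(Co) deposited = 1.55 / 58.93 = 0.02630 mol.
Electrons per atom = n(e⁻)/n(Co) = 0.05270 / 0.02630 = 2.00 ≈ 2, so the ion is Co²⁺.

2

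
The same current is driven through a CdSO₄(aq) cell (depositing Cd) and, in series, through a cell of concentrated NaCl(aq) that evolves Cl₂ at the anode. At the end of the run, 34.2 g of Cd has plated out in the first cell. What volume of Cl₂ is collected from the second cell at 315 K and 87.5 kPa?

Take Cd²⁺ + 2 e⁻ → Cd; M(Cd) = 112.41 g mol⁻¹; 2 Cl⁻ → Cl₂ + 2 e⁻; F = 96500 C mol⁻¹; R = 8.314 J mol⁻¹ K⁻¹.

9.11 L

n(Cd) = 34.2 / 112.41 = 0.3042 mol, so n(e⁻) = 2 × 0.3042 = 0.6085 mol.
The cells are in series, so the same 0.6085 mol of electrons passes through the second cell.
2 Cl⁻ → Cl₂ + 2 e⁻ — 2 mol e⁻ per mol Cl₂, so n(Cl₂) = 0.6085/2 = 0.3042 mol.
V = nRT/P = (0.3042 × 8.314 × 315) / (87.5 × 10³) = 0.00911 m³ = 9.11 L.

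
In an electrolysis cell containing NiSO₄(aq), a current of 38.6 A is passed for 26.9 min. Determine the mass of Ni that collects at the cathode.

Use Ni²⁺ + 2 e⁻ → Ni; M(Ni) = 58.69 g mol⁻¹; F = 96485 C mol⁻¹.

Q = I·t = 38.60 A × 1614.0 s = 62300 C.
n(e⁻) = Q/F = 62300 / 96485 = 0.6457 mol.
Ni²⁺ + 2 e⁻ → Ni, so n(Ni) = n(e⁻)/2 = 0.3229 mol.
m = n·M = 0.3229 × 58.69 = 18.9 g.

18.9 g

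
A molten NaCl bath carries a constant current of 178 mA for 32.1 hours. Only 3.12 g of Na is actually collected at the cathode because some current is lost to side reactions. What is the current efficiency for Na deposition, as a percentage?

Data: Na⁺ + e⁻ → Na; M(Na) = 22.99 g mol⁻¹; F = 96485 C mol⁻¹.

Q = I·t = 0.1780 × 115560 = 20570 C; n(e⁻) = 20570/96485 = 0.2132 mol.
Theoretical n(Na) = n(e⁻)/1 = 0.2132 mol, i.e. m_theo = 0.2132 × 22.99 = 4.901 g.
Efficiency = m_actual / m_theo = 3.12 / 4.901 = 63.7 %.

63.7 %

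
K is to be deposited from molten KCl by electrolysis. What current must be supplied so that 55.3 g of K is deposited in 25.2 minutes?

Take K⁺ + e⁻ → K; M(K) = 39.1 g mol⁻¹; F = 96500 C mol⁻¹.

90.3 A

n(K) = 55.3 / 39.1 = 1.414 mol.
n(e⁻) = 1 × 1.414 = 1.414 mol.
Q = n(e⁻)·F = 1.414 × 96500 = 136500 C.
I = Q/t = 136500 / 1512.0 s = 90.3 A.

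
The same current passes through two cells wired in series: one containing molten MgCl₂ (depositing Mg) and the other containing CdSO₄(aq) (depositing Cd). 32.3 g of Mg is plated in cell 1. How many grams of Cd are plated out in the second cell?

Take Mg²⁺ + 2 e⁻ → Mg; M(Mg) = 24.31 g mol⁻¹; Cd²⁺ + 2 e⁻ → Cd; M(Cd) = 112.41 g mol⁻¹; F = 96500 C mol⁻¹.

n(Mg) = 32.3 / 24.31 = 1.329 mol.
Since Mg²⁺ + 2 e⁻ → Mg, n(e⁻) passed = 2 × 1.329 = 2.657 mol.
Cells in series carry the same charge, so the same 2.657 mol of electrons passes through cell 2.
Cd²⁺ + 2 e⁻ → Cd, so n(Cd) = 2.657 / 2 = 1.329 mol.
m(Cd) = 1.329 × 112.41 = 149 g.

149 g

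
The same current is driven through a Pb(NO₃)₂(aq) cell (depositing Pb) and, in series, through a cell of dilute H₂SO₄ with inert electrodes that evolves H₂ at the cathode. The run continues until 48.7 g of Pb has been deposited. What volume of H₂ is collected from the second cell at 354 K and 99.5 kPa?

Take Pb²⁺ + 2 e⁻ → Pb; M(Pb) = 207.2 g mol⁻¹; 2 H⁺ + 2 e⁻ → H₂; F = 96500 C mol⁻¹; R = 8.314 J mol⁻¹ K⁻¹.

n(Pb) = 48.7 / 207.2 = 0.2350 mol, so n(e⁻) = 2 × 0.2350 = 0.4701 mol.
The cells are in series, so the same 0.4701 mol of electrons passes through the second cell.
2 H⁺ + 2 e⁻ → H₂ — 2 mol e⁻ per mol H₂, so n(H₂) = 0.4701/2 = 0.2350 mol.
V = nRT/P = (0.2350 × 8.314 × 354) / (99.5 × 10³) = 0.00695 m³ = 6.95 L.

6.95 L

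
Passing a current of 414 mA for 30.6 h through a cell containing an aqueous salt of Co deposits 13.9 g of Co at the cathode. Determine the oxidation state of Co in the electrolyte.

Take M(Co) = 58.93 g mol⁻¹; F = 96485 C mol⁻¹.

Q = I·t = 0.4140 A × 110160 s = 45610 C, so n(e⁻) = 45610/96485 = 0.4727 mol.
n(Co) deposited = 13.9 / 58.93 = 0.2359 mol.
Electrons per atom = n(e⁻)/n(Co) = 0.4727 / 0.2359 = 2.00 ≈ 2, so the ion is Co²⁺.

+2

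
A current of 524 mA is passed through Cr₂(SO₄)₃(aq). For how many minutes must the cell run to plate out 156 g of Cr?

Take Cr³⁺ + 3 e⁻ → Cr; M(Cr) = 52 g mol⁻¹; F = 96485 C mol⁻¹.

27600 min

n(Cr) = m/M = 156 / 52 = 3.000 mol.
Each Cr atom requires 3 electrons, so n(e⁻) = 3 × 3.000 = 9.000 mol.
Q = n(e⁻)·F = 9.000 × 96485 = 868400 C.
t = Q/I = 868400 / 0.5240 A = 1657000 s = 27600 min.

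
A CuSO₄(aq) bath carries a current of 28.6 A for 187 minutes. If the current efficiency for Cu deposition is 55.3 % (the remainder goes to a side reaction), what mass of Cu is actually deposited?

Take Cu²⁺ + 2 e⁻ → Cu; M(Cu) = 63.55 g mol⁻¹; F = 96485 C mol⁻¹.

58.4 g

Q = I·t = 28.60 × 11220 = 320900 C.
n(e⁻) = 320900/96485 = 3.326 mol; theoretically n(Cu) = 3.326/2 = 1.663 mol, m_theo = 105.7 g.
At 55.3 % efficiency, m_actual = 0.553 × 105.7 = 58.4 g.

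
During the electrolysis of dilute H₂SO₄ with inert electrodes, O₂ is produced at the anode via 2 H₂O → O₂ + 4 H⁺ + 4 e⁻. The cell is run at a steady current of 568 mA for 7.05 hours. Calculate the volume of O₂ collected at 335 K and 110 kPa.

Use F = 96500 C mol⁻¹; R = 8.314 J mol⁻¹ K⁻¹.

0.946 L

Q = I·t = 0.5680 A × 25380 s = 14420 C.
n(e⁻) = Q/F = 14420 / 96500 = 0.1494 mol.
4 electrons are transferred per O₂ molecule, so n(O₂) = 0.1494 / 4 = 0.03735 mol.
V = nRT/P = (0.03735 × 8.314 × 335) / (110 × 10³ Pa) = 9.46 × 10⁻⁴ m³ = 0.946 L.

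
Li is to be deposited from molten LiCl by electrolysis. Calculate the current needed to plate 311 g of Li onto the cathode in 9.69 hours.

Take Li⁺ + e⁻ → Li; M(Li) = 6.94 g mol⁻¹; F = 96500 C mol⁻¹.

124 A

n(Li) = 311 / 6.94 = 44.81 mol.
n(e⁻) = 1 × 44.81 = 44.81 mol.
Q = n(e⁻)·F = 44.81 × 96500 = 4324000 C.
I = Q/t = 4324000 / 34884 s = 124 A.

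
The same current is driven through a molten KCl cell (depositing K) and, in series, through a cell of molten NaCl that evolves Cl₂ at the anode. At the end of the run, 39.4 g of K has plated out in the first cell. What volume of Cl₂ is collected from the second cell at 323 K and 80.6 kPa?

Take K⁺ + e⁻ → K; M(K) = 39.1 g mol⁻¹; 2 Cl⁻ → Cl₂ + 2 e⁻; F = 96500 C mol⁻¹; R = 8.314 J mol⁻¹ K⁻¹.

n(K) = 39.4 / 39.1 = 1.008 mol, so n(e⁻) = 1 × 1.008 = 1.008 mol.
The cells are in series, so the same 1.008 mol of electrons passes through the second cell.
2 Cl⁻ → Cl₂ + 2 e⁻ — 2 mol e⁻ per mol Cl₂, so n(Cl₂) = 1.008/2 = 0.5038 mol.
V = nRT/P = (0.5038 × 8.314 × 323) / (80.6 × 10³) = 0.0168 m³ = 16.8 L.

16.8 L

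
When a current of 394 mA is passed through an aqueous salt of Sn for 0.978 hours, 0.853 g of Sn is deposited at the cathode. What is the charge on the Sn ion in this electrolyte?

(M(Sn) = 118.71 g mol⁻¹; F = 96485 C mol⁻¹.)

Q = I·t = 0.3940 A × 3520.8 s = 1387 C, so n(e⁻) = 1387/96485 = 0.01438 mol.
n(Sn) deposited = 0.853 / 118.71 = 0.007186 mol.
Electrons per atom = n(e⁻)/n(Sn) = 0.01438 / 0.007186 = 2.00 ≈ 2, so the ion is Sn²⁺.

+2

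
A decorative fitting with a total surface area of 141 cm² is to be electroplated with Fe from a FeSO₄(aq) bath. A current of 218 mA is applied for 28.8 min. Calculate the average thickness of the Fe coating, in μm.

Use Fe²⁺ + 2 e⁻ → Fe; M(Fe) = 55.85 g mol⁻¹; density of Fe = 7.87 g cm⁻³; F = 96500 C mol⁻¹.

Q = I·t = 0.2180 × 1728.0 = 376.7 C; n(e⁻) = 0.003904 mol.
n(Fe) = n(e⁻)/2 = 0.001952 mol, so m = 0.001952 × 55.85 = 0.1090 g.
Volume = m/ρ = 0.1090 / 7.87 = 0.01385 cm³.
Thickness = V/A = 0.01385 / 141 = 9.82 × 10⁻⁵ cm = 0.982 μm.

0.982 μm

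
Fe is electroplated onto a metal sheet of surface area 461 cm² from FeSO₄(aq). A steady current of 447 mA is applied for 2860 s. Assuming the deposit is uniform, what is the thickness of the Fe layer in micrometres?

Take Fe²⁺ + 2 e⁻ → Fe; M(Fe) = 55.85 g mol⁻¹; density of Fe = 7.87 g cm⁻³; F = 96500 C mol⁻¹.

1.02 μm

Q = I·t = 0.4470 × 2860.0 = 1278 C; n(e⁻) = 0.01325 mol.
n(Fe) = n(e⁻)/2 = 0.006624 mol, so m = 0.006624 × 55.85 = 0.3699 g.
Volume = m/ρ = 0.3699 / 7.87 = 0.04701 cm³.
Thickness = V/A = 0.04701 / 461 = 1.02 × 10⁻⁴ cm = 1.02 μm.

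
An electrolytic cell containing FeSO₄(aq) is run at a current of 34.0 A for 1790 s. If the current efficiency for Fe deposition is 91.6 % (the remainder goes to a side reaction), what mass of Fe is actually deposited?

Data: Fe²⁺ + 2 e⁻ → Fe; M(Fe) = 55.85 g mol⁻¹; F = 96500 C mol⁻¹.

16.1 g

Q = I·t = 34.00 × 1790.0 = 60860 C.
n(e⁻) = 60860/96500 = 0.6307 mol; theoretically n(Fe) = 0.6307/2 = 0.3153 mol, m_theo = 17.61 g.
At 91.6 % efficiency, m_actual = 0.916 × 17.61 = 16.1 g.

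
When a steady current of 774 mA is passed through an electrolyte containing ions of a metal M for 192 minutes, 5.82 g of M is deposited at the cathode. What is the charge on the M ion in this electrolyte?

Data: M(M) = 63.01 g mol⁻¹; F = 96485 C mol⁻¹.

Q = I·t = 0.7740 A × 11520 s = 8916 C, so n(e⁻) = 8916/96485 = 0.09241 mol.
n(M) deposited = 5.82 / 63.01 = 0.09237 mol.
Electrons per atom = n(e⁻)/n(M) = 0.09241 / 0.09237 = 1.00 ≈ 1, so the ion is M⁺.

+1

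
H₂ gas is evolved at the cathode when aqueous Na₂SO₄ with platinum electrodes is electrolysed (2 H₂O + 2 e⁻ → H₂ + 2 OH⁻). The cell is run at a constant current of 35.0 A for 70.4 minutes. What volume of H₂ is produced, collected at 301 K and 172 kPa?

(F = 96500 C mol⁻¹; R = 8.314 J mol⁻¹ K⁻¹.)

Q = I·t = 35.00 A × 4224.0 s = 147800 C.
n(e⁻) = Q/F = 147800 / 96500 = 1.532 mol.
2 electrons are transferred per H₂ molecule, so n(H₂) = 1.532 / 2 = 0.7660 mol.
V = nRT/P = (0.7660 × 8.314 × 301) / (172 × 10³ Pa) = 0.0111 m³ = 11.1 L.

11.1 L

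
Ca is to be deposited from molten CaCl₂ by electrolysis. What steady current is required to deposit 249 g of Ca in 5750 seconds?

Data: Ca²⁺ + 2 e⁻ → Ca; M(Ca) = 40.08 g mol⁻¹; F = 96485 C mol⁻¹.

208 A

n(Ca) = 249 / 40.08 = 6.213 mol.
n(e⁻) = 2 × 6.213 = 12.43 mol.
Q = n(e⁻)·F = 12.43 × 96485 = 1199000 C.
I = Q/t = 1199000 / 5750.0 s = 208 A.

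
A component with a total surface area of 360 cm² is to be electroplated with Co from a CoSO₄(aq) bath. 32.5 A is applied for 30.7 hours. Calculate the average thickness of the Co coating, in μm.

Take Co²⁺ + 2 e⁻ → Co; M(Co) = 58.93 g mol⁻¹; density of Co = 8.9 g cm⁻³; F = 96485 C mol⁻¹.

3420 μm

Q = I·t = 32.50 × 110520 = 3592000 C; n(e⁻) = 37.23 mol.
n(Co) = n(e⁻)/2 = 18.61 mol, so m = 18.61 × 58.93 = 1097 g.
Volume = m/ρ = 1097 / 8.9 = 123.2 cm³.
Thickness = V/A = 123.2 / 360 = 0.342 cm = 3420 μm.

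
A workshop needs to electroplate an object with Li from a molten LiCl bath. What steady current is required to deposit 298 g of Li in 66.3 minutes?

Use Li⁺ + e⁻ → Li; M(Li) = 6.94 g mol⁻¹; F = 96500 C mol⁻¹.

n(Li) = 298 / 6.94 = 42.94 mol.
n(e⁻) = 1 × 42.94 = 42.94 mol.
Q = n(e⁻)·F = 42.94 × 96500 = 4144000 C.
I = Q/t = 4144000 / 3978.0 s = 1040 A.

1040 A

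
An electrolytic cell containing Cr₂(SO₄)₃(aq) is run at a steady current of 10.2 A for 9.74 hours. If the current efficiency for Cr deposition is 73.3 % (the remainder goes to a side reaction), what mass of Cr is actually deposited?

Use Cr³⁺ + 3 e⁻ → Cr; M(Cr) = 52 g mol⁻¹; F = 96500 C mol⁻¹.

Q = I·t = 10.20 × 35064 = 357700 C.
n(e⁻) = 357700/96500 = 3.706 mol; theoretically n(Cr) = 3.706/3 = 1.235 mol, m_theo = 64.24 g.
At 73.3 % efficiency, m_actual = 0.733 × 64.24 = 47.1 g.

47.1 g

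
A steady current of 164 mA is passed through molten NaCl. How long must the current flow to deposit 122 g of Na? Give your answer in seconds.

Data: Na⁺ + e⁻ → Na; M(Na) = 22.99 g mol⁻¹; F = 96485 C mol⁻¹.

n(Na) = m/M = 122 / 22.99 = 5.307 mol.
Each Na atom requires 1 electron, so n(e⁻) = 1 × 5.307 = 5.307 mol.
Q = n(e⁻)·F = 5.307 × 96485 = 512000 C.
t = Q/I = 512000 / 0.1640 A = 3122000 s.

3.12 × 10⁶ s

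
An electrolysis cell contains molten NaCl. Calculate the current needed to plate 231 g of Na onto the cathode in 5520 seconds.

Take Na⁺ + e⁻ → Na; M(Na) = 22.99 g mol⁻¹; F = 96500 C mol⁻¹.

176 A

n(Na) = 231 / 22.99 = 10.05 mol.
n(e⁻) = 1 × 10.05 = 10.05 mol.
Q = n(e⁻)·F = 10.05 × 96500 = 969600 C.
I = Q/t = 969600 / 5520.0 s = 176 A.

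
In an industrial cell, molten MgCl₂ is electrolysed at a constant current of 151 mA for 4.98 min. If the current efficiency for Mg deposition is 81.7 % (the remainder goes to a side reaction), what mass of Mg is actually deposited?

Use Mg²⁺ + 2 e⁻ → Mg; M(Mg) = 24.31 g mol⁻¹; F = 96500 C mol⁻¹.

Q = I·t = 0.1510 × 298.80 = 45.12 C.
n(e⁻) = 45.12/96500 = 0.0004676 mol; theoretically n(Mg) = 0.0004676/2 = 0.0002338 mol, m_theo = 0.005683 g.
At 81.7 % efficiency, m_actual = 0.817 × 0.005683 = 0.00464 g.

0.00464 g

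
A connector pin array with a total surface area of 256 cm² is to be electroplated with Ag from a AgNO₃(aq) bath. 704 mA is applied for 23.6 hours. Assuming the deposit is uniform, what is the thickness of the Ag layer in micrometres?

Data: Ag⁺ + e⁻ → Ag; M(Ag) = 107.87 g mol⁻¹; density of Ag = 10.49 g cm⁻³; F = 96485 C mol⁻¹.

249 μm

Q = I·t = 0.7040 × 84960 = 59810 C; n(e⁻) = 0.6199 mol.
n(Ag) = n(e⁻)/1 = 0.6199 mol, so m = 0.6199 × 107.87 = 66.87 g.
Volume = m/ρ = 66.87 / 10.49 = 6.375 cm³.
Thickness = V/A = 6.375 / 256 = 0.0249 cm = 249 μm.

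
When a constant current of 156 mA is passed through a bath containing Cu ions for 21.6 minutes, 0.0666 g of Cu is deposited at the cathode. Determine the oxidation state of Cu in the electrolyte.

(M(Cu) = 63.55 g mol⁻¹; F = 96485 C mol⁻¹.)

Q = I·t = 0.1560 A × 1296.0 s = 202.2 C, so n(e⁻) = 202.2/96485 = 0.002095 mol.
n(Cu) deposited = 0.0666 / 63.55 = 0.001048 mol.
Electrons per atom = n(e⁻)/n(Cu) = 0.002095 / 0.001048 = 2.00 ≈ 2, so the ion is Cu²⁺.

+2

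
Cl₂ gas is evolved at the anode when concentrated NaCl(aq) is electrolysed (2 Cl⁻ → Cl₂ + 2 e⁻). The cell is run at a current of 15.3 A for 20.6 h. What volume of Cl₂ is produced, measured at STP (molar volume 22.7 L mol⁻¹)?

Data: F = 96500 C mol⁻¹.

Q = I·t = 15.30 A × 74160 s = 1135000 C.
n(e⁻) = Q/F = 1135000 / 96500 = 11.76 mol.
2 electrons are transferred per Cl₂ molecule, so n(Cl₂) = 11.76 / 2 = 5.879 mol.
V = n × V_m = 5.879 × 22.7 = 133 L.

133 L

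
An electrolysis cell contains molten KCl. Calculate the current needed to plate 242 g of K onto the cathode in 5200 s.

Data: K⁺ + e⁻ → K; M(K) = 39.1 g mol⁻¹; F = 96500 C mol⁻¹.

n(K) = 242 / 39.1 = 6.189 mol.
n(e⁻) = 1 × 6.189 = 6.189 mol.
Q = n(e⁻)·F = 6.189 × 96500 = 597300 C.
I = Q/t = 597300 / 5200.0 s = 115 A.

115 A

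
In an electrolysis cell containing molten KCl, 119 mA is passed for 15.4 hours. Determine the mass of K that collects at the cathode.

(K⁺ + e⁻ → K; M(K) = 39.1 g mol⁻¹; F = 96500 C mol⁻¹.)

Q = I·t = 0.1190 A × 55440 s = 6597 C.
n(e⁻) = Q/F = 6597 / 96500 = 0.06837 mol.
K⁺ + e⁻ → K, so n(K) = n(e⁻)/1 = 0.06837 mol.
m = n·M = 0.06837 × 39.1 = 2.67 g.

2.67 g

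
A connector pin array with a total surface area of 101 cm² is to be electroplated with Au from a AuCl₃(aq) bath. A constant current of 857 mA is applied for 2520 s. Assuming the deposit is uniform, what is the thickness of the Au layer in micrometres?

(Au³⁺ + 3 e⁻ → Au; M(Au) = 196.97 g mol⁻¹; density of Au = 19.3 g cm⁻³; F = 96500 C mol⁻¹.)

7.54 μm

Q = I·t = 0.8570 × 2520.0 = 2160 C; n(e⁻) = 0.02238 mol.
n(Au) = n(e⁻)/3 = 0.007460 mol, so m = 0.007460 × 196.97 = 1.469 g.
Volume = m/ρ = 1.469 / 19.3 = 0.07613 cm³.
Thickness = V/A = 0.07613 / 101 = 7.54 × 10⁻⁴ cm = 7.54 μm.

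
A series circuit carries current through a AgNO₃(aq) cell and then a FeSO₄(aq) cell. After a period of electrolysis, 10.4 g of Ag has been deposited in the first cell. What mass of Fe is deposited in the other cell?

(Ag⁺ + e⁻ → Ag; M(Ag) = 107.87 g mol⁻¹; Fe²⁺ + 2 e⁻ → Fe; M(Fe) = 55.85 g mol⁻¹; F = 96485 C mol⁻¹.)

2.69 g

n(Ag) = 10.4 / 107.87 = 0.09641 mol.
Since Ag⁺ + e⁻ → Ag, n(e⁻) passed = 1 × 0.09641 = 0.09641 mol.
Cells in series carry the same charge, so the same 0.09641 mol of electrons passes through cell 2.
Fe²⁺ + 2 e⁻ → Fe, so n(Fe) = 0.09641 / 2 = 0.04821 mol.
m(Fe) = 0.04821 × 55.85 = 2.69 g.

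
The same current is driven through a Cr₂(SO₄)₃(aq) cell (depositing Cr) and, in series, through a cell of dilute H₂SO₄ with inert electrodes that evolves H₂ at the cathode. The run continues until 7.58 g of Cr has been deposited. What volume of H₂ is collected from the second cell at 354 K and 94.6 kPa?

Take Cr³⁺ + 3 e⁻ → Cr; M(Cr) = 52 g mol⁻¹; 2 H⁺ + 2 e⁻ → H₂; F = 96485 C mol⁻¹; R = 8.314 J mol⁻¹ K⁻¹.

n(Cr) = 7.58 / 52 = 0.1458 mol, so n(e⁻) = 3 × 0.1458 = 0.4373 mol.
The cells are in series, so the same 0.4373 mol of electrons passes through the second cell.
2 H⁺ + 2 e⁻ → H₂ — 2 mol e⁻ per mol H₂, so n(H₂) = 0.4373/2 = 0.2187 mol.
V = nRT/P = (0.2187 × 8.314 × 354) / (94.6 × 10³) = 0.00680 m³ = 6.80 L.

6.80 L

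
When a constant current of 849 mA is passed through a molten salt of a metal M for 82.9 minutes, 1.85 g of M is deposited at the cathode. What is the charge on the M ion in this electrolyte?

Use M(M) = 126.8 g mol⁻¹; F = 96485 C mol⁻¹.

Q = I·t = 0.8490 A × 4974.0 s = 4223 C, so n(e⁻) = 4223/96485 = 0.04377 mol.
n(M) deposited = 1.85 / 126.8 = 0.01459 mol.
Electrons per atom = n(e⁻)/n(M) = 0.04377 / 0.01459 = 3.00 ≈ 3, so the ion is M³⁺.

+3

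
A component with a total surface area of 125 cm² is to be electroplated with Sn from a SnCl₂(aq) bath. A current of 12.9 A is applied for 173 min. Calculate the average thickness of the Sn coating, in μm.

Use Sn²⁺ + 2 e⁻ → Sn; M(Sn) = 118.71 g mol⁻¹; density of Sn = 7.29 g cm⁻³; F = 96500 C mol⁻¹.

904 μm

Q = I·t = 12.90 × 10380 = 133900 C; n(e⁻) = 1.388 mol.
n(Sn) = n(e⁻)/2 = 0.6938 mol, so m = 0.6938 × 118.71 = 82.36 g.
Volume = m/ρ = 82.36 / 7.29 = 11.30 cm³.
Thickness = V/A = 11.30 / 125 = 0.0904 cm = 904 μm.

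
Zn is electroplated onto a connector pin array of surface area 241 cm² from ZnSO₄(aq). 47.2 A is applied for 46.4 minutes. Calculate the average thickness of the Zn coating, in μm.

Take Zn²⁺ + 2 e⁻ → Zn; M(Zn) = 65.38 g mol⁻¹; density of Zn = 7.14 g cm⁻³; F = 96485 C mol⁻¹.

259 μm

Q = I·t = 47.20 × 2784.0 = 131400 C; n(e⁻) = 1.362 mol.
n(Zn) = n(e⁻)/2 = 0.6810 mol, so m = 0.6810 × 65.38 = 44.52 g.
Volume = m/ρ = 44.52 / 7.14 = 6.235 cm³.
Thickness = V/A = 6.235 / 241 = 0.0259 cm = 259 μm.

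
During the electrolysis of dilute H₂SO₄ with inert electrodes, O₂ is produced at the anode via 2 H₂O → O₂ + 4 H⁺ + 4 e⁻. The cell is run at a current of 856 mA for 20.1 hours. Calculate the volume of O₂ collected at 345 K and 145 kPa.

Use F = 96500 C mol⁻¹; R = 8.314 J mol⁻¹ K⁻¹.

Q = I·t = 0.8560 A × 72360 s = 61940 C.
n(e⁻) = Q/F = 61940 / 96500 = 0.6419 mol.
4 electrons are transferred per O₂ molecule, so n(O₂) = 0.6419 / 4 = 0.1605 mol.
V = nRT/P = (0.1605 × 8.314 × 345) / (145 × 10³ Pa) = 0.00317 m³ = 3.17 L.

3.17 L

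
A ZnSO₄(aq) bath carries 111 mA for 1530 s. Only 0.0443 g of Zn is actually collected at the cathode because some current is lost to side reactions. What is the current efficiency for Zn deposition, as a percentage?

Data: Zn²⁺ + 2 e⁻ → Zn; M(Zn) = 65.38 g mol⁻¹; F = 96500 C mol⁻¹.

Q = I·t = 0.1110 × 1530.0 = 169.8 C; n(e⁻) = 169.8/96500 = 0.001760 mol.
Theoretical n(Zn) = n(e⁻)/2 = 0.0008799 mol, i.e. m_theo = 0.0008799 × 65.38 = 0.05753 g.
Efficiency = m_actual / m_theo = 0.0443 / 0.05753 = 77.0 %.

77.0 %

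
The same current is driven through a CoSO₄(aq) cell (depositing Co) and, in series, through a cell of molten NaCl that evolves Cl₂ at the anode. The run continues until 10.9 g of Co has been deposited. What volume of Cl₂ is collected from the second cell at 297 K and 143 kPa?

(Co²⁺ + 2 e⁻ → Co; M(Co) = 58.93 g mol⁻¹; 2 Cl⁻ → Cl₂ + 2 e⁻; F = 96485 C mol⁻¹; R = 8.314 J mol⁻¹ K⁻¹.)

n(Co) = 10.9 / 58.93 = 0.1850 mol, so n(e⁻) = 2 × 0.1850 = 0.3699 mol.
The cells are in series, so the same 0.3699 mol of electrons passes through the second cell.
2 Cl⁻ → Cl₂ + 2 e⁻ — 2 mol e⁻ per mol Cl₂, so n(Cl₂) = 0.3699/2 = 0.1850 mol.
V = nRT/P = (0.1850 × 8.314 × 297) / (143 × 10³) = 0.00319 m³ = 3.19 L.

3.19 L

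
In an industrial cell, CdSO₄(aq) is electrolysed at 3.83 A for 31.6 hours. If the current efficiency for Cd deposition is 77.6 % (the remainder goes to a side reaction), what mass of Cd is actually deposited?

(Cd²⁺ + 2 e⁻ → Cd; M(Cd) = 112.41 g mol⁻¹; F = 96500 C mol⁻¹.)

197 g

Q = I·t = 3.830 × 113760 = 435700 C.
n(e⁻) = 435700/96500 = 4.515 mol; theoretically n(Cd) = 4.515/2 = 2.258 mol, m_theo = 253.8 g.
At 77.6 % efficiency, m_actual = 0.776 × 253.8 = 197 g.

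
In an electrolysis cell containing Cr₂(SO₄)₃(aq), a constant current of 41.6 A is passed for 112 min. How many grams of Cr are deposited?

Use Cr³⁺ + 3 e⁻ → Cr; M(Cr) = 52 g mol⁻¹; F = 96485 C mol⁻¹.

Q = I·t = 41.60 A × 6720.0 s = 279600 C.
n(e⁻) = Q/F = 279600 / 96485 = 2.897 mol.
Cr³⁺ + 3 e⁻ → Cr, so n(Cr) = n(e⁻)/3 = 0.9658 mol.
m = n·M = 0.9658 × 52 = 50.2 g.

50.2 g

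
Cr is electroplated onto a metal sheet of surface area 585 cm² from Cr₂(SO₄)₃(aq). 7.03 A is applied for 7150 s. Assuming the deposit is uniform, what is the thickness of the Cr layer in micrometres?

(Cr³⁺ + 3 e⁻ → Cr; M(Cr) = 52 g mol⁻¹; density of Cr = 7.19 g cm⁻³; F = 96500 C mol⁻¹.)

Q = I·t = 7.030 × 7150.0 = 50260 C; n(e⁻) = 0.5209 mol.
n(Cr) = n(e⁻)/3 = 0.1736 mol, so m = 0.1736 × 52 = 9.029 g.
Volume = m/ρ = 9.029 / 7.19 = 1.256 cm³.
Thickness = V/A = 1.256 / 585 = 0.00215 cm = 21.5 μm.

21.5 μm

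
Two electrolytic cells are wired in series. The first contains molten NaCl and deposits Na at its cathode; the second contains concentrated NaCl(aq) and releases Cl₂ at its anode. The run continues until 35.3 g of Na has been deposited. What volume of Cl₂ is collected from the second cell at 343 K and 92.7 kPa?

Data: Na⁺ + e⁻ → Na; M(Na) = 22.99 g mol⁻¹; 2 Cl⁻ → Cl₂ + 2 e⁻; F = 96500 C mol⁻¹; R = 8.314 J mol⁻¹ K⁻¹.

n(Na) = 35.3 / 22.99 = 1.535 mol, so n(e⁻) = 1 × 1.535 = 1.535 mol.
The cells are in series, so the same 1.535 mol of electrons passes through the second cell.
2 Cl⁻ → Cl₂ + 2 e⁻ — 2 mol e⁻ per mol Cl₂, so n(Cl₂) = 1.535/2 = 0.7677 mol.
V = nRT/P = (0.7677 × 8.314 × 343) / (92.7 × 10³) = 0.0236 m³ = 23.6 L.

23.6 L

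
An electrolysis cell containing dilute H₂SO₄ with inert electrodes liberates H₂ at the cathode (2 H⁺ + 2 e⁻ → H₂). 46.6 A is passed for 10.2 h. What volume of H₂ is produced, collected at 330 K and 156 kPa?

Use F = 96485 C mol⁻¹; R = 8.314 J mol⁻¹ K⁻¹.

Q = I·t = 46.60 A × 36720 s = 1711000 C.
n(e⁻) = Q/F = 1711000 / 96485 = 17.73 mol.
2 electrons are transferred per H₂ molecule, so n(H₂) = 17.73 / 2 = 8.867 mol.
V = nRT/P = (8.867 × 8.314 × 330) / (156 × 10³ Pa) = 0.156 m³ = 156 L.

156 L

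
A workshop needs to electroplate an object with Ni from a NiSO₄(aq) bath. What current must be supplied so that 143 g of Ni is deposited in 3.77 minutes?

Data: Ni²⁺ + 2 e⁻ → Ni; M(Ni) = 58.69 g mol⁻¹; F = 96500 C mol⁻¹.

n(Ni) = 143 / 58.69 = 2.437 mol.
n(e⁻) = 2 × 2.437 = 4.873 mol.
Q = n(e⁻)·F = 4.873 × 96500 = 470300 C.
I = Q/t = 470300 / 226.20 s = 2080 A.

2080 A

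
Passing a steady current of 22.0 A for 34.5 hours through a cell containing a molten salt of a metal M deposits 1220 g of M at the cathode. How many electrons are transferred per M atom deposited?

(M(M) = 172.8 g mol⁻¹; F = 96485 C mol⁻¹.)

4

Q = I·t = 22.00 A × 124200 s = 2732000 C, so n(e⁻) = 2732000/96485 = 28.32 mol.
n(M) deposited = 1220 / 172.8 = 7.060 mol.
Electrons per atom = n(e⁻)/n(M) = 28.32 / 7.060 = 4.01 ≈ 4, so the ion is M⁴⁺.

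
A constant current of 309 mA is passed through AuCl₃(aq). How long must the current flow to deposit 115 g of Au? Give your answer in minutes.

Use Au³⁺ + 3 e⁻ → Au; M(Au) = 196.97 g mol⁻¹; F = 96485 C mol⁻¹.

n(Au) = m/M = 115 / 196.97 = 0.5838 mol.
Each Au atom requires 3 electrons, so n(e⁻) = 3 × 0.5838 = 1.752 mol.
Q = n(e⁻)·F = 1.752 × 96485 = 169000 C.
t = Q/I = 169000 / 0.3090 A = 546900 s = 9120 min.

9120 min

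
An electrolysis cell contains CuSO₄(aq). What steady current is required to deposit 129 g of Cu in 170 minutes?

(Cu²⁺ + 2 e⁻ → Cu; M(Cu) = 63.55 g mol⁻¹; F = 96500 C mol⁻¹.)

n(Cu) = 129 / 63.55 = 2.030 mol.
n(e⁻) = 2 × 2.030 = 4.060 mol.
Q = n(e⁻)·F = 4.060 × 96500 = 391800 C.
I = Q/t = 391800 / 10200 s = 38.4 A.

38.4 A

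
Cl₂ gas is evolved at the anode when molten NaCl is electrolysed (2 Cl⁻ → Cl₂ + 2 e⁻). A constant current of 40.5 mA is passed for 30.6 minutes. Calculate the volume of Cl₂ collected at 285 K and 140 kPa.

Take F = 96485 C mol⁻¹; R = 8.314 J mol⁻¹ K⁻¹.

0.00652 L

Q = I·t = 0.04050 A × 1836.0 s = 74.36 C.
n(e⁻) = Q/F = 74.36 / 96485 = 0.0007707 mol.
2 electrons are transferred per Cl₂ molecule, so n(Cl₂) = 0.0007707 / 2 = 0.0003853 mol.
V = nRT/P = (0.0003853 × 8.314 × 285) / (140 × 10³ Pa) = 6.52 × 10⁻⁶ m³ = 0.00652 L.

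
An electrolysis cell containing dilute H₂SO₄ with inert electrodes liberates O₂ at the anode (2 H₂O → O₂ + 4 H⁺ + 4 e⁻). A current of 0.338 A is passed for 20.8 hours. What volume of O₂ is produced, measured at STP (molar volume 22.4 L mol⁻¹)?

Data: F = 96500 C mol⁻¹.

Q = I·t = 0.3380 A × 74880 s = 25310 C.
n(e⁻) = Q/F = 25310 / 96500 = 0.2623 mol.
4 electrons are transferred per O₂ molecule, so n(O₂) = 0.2623 / 4 = 0.06557 mol.
V = n × V_m = 0.06557 × 22.4 = 1.47 L.

1.47 L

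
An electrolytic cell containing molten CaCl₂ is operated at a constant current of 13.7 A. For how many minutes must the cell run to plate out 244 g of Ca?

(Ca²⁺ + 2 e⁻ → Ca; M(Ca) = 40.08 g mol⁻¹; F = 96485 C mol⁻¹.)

n(Ca) = m/M = 244 / 40.08 = 6.088 mol.
Each Ca atom requires 2 electrons, so n(e⁻) = 2 × 6.088 = 12.18 mol.
Q = n(e⁻)·F = 12.18 × 96485 = 1175000 C.
t = Q/I = 1175000 / 13.70 A = 85750 s = 1430 min.

1430 min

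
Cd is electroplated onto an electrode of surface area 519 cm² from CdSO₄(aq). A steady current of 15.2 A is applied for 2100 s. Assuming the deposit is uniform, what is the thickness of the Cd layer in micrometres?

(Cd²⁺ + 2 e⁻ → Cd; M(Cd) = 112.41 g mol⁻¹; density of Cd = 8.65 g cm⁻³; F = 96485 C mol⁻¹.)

Q = I·t = 15.20 × 2100.0 = 31920 C; n(e⁻) = 0.3308 mol.
n(Cd) = n(e⁻)/2 = 0.1654 mol, so m = 0.1654 × 112.41 = 18.59 g.
Volume = m/ρ = 18.59 / 8.65 = 2.150 cm³.
Thickness = V/A = 2.150 / 519 = 0.00414 cm = 41.4 μm.

41.4 μm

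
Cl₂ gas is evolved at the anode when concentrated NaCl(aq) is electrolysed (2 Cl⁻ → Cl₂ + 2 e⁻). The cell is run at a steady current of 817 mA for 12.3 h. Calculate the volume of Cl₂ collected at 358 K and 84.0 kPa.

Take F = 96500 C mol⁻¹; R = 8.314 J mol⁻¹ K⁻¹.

Q = I·t = 0.8170 A × 44280 s = 36180 C.
n(e⁻) = Q/F = 36180 / 96500 = 0.3749 mol.
2 electrons are transferred per Cl₂ molecule, so n(Cl₂) = 0.3749 / 2 = 0.1874 mol.
V = nRT/P = (0.1874 × 8.314 × 358) / (84.0 × 10³ Pa) = 0.00664 m³ = 6.64 L.

6.64 L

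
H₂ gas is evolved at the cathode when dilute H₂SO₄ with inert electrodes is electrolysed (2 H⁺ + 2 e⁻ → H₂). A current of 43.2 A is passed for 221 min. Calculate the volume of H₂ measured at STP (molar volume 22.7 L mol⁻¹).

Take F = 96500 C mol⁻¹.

67.4 L

Q = I·t = 43.20 A × 13260 s = 572800 C.
n(e⁻) = Q/F = 572800 / 96500 = 5.936 mol.
2 electrons are transferred per H₂ molecule, so n(H₂) = 5.936 / 2 = 2.968 mol.
V = n × V_m = 2.968 × 22.7 = 67.4 L.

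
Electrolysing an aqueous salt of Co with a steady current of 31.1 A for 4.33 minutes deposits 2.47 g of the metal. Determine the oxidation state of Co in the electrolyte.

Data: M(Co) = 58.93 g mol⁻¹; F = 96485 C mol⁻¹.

+2

Q = I·t = 31.10 A × 259.80 s = 8080 C, so n(e⁻) = 8080/96485 = 0.08374 mol.
n(Co) deposited = 2.47 / 58.93 = 0.04191 mol.
Electrons per atom = n(e⁻)/n(Co) = 0.08374 / 0.04191 = 2.00 ≈ 2, so the ion is Co²⁺.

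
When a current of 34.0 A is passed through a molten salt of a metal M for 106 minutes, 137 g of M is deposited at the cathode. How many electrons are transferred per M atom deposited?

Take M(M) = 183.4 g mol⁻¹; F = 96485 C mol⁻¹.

3

Q = I·t = 34.00 A × 6360.0 s = 216200 C, so n(e⁻) = 216200/96485 = 2.241 mol.
n(M) deposited = 137 / 183.4 = 0.7470 mol.
Electrons per atom = n(e⁻)/n(M) = 2.241 / 0.7470 = 3.00 ≈ 3, so the ion is M³⁺.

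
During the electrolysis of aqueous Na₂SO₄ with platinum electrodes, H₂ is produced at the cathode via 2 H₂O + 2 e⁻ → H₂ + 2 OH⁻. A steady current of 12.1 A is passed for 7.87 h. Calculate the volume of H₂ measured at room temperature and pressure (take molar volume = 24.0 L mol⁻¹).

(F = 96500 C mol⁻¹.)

Q = I·t = 12.10 A × 28332 s = 342800 C.
n(e⁻) = Q/F = 342800 / 96500 = 3.553 mol.
2 electrons are transferred per H₂ molecule, so n(H₂) = 3.553 / 2 = 1.776 mol.
V = n × V_m = 1.776 × 24.0 = 42.6 L.

42.6 L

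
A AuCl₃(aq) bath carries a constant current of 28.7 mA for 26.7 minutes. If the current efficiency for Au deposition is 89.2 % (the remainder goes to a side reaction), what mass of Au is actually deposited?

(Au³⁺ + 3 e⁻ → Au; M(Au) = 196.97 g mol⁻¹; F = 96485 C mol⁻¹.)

0.0279 g

Q = I·t = 0.02870 × 1602.0 = 45.98 C.
n(e⁻) = 45.98/96485 = 0.0004765 mol; theoretically n(Au) = 0.0004765/3 = 0.0001588 mol, m_theo = 0.03129 g.
At 89.2 % efficiency, m_actual = 0.892 × 0.03129 = 0.0279 g.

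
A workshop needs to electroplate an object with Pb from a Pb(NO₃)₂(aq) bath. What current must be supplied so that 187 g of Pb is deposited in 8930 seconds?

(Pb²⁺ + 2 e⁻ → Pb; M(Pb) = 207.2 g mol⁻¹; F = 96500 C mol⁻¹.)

n(Pb) = 187 / 207.2 = 0.9025 mol.
n(e⁻) = 2 × 0.9025 = 1.805 mol.
Q = n(e⁻)·F = 1.805 × 96500 = 174200 C.
I = Q/t = 174200 / 8930.0 s = 19.5 A.

19.5 A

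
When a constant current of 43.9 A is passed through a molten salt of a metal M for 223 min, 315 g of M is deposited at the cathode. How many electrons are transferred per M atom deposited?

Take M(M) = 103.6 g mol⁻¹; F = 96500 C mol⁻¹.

Q = I·t = 43.90 A × 13380 s = 587400 C, so n(e⁻) = 587400/96500 = 6.087 mol.
n(M) deposited = 315 / 103.6 = 3.041 mol.
Electrons per atom = n(e⁻)/n(M) = 6.087 / 3.041 = 2.00 ≈ 2, so the ion is M²⁺.

2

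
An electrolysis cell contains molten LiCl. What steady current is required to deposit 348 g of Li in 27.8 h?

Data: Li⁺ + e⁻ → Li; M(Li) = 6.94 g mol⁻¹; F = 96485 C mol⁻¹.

n(Li) = 348 / 6.94 = 50.14 mol.
n(e⁻) = 1 × 50.14 = 50.14 mol.
Q = n(e⁻)·F = 50.14 × 96485 = 4838000 C.
I = Q/t = 4838000 / 100080 s = 48.3 A.

48.3 A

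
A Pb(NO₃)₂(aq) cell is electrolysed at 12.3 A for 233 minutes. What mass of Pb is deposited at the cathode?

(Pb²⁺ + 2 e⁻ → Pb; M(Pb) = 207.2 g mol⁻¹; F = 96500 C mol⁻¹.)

185 g

Q = I·t = 12.30 A × 13980 s = 172000 C.
n(e⁻) = Q/F = 172000 / 96500 = 1.782 mol.
Pb²⁺ + 2 e⁻ → Pb, so n(Pb) = n(e⁻)/2 = 0.8910 mol.
m = n·M = 0.8910 × 207.2 = 185 g.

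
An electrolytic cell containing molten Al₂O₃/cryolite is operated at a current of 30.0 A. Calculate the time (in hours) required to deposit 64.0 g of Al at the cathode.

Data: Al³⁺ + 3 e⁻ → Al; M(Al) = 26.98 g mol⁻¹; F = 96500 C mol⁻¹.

6.36 h

n(Al) = m/M = 64.0 / 26.98 = 2.372 mol.
Each Al atom requires 3 electrons, so n(e⁻) = 3 × 2.372 = 7.116 mol.
Q = n(e⁻)·F = 7.116 × 96500 = 686700 C.
t = Q/I = 686700 / 30.00 A = 22890 s = 6.36 h.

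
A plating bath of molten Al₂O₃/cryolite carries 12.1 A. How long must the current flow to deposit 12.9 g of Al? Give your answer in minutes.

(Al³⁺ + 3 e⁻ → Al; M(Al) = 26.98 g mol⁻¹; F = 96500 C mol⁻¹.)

n(Al) = m/M = 12.9 / 26.98 = 0.4781 mol.
Each Al atom requires 3 electrons, so n(e⁻) = 3 × 0.4781 = 1.434 mol.
Q = n(e⁻)·F = 1.434 × 96500 = 138400 C.
t = Q/I = 138400 / 12.10 A = 11440 s = 191 min.

191 min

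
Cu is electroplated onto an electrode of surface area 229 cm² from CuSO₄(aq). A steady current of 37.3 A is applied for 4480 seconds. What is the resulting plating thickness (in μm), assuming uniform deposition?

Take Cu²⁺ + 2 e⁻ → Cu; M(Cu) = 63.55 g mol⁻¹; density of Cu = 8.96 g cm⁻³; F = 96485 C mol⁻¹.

Q = I·t = 37.30 × 4480.0 = 167100 C; n(e⁻) = 1.732 mol.
n(Cu) = n(e⁻)/2 = 0.8660 mol, so m = 0.8660 × 63.55 = 55.03 g.
Volume = m/ρ = 55.03 / 8.96 = 6.142 cm³.
Thickness = V/A = 6.142 / 229 = 0.0268 cm = 268 μm.

268 μm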